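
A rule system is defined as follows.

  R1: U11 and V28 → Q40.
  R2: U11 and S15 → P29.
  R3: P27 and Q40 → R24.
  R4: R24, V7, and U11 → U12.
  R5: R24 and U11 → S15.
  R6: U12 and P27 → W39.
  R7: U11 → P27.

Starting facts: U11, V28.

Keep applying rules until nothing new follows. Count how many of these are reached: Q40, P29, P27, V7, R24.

From U11 and V28, R1 gives Q40.
U11 holds, so P27 follows (R7).
P27 and Q40 hold, so R24 follows (R3).
R24 and U11 hold, so S15 follows (R5).
From U11 and S15, R2 gives P29.
Q40: reached.
P29: reached.
P27: reached.
No rule produces V7, and it is not given.
R24: reached.
Reached: Q40, P29, P27, and R24 — 4 of the 5.

4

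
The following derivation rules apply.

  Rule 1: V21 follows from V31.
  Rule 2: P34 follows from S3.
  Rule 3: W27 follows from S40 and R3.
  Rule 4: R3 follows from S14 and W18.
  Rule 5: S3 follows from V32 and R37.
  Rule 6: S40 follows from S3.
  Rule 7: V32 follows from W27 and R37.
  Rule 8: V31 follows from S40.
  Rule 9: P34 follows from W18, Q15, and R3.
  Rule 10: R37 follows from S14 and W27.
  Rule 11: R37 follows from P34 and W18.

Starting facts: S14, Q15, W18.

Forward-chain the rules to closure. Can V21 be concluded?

No

V21 would need V31 (Rule 1), but V31 is never established.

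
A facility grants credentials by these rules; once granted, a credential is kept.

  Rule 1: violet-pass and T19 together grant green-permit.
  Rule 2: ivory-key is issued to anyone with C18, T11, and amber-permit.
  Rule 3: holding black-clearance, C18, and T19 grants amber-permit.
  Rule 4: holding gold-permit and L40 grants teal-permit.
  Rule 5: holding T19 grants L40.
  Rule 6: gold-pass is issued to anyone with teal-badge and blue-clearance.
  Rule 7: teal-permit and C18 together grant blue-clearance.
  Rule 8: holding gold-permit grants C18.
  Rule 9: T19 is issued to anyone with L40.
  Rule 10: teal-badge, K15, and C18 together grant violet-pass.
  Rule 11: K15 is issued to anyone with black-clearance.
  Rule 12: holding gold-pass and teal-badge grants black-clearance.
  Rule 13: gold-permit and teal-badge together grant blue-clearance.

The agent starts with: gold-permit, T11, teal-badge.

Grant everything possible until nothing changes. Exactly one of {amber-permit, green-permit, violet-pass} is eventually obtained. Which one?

violet-pass

Holding gold-permit and teal-badge grants blue-clearance (Rule 13).
Holding gold-permit grants C18 (Rule 8).
Holding teal-badge and blue-clearance grants gold-pass (Rule 6).
Holding gold-pass and teal-badge grants black-clearance (Rule 12).
Holding black-clearance grants K15 (Rule 11).
Holding teal-badge, K15, and C18 grants violet-pass (Rule 10).
amber-permit would need black-clearance, C18, and T19 (Rule 3), but T19 is never granted. green-permit would need violet-pass and T19 (Rule 1), but T19 is never granted.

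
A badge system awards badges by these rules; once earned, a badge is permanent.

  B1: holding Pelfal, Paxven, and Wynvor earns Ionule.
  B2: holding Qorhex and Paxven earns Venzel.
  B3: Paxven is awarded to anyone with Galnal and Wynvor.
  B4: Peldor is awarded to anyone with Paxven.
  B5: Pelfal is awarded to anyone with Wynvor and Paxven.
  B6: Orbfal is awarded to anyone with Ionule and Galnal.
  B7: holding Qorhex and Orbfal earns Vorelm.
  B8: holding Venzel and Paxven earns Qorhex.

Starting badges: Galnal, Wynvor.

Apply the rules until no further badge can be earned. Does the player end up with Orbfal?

Yes

With Galnal and Wynvor, Paxven is earned (B3).
With Wynvor and Paxven, Pelfal is earned (B5).
With Pelfal, Paxven, and Wynvor, Ionule is earned (B1).
With Ionule and Galnal, Orbfal is earned (B6).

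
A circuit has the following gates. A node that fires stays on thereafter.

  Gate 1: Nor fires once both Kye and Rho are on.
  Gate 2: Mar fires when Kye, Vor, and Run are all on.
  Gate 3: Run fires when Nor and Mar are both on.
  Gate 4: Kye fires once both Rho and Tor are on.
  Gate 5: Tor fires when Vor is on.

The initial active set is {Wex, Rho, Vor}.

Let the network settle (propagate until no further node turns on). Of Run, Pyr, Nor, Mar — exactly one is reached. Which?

Nor

Gate 5: Vor on → Tor on.
Rho and Tor are on, so Kye fires (Gate 4).
Kye and Rho are on, so Nor fires (Gate 1).
Mar would need Kye, Vor, and Run (Gate 2), but Run never turns on. Run would need Nor and Mar (Gate 3), but Mar never turns on. No rule produces Pyr, and it is not given.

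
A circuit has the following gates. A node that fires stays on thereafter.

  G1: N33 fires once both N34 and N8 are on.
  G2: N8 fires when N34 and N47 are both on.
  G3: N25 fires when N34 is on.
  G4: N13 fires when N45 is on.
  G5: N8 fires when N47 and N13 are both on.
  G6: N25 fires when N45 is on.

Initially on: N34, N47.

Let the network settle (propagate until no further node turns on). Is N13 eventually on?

N13 would need N45 (G4), but N45 never turns on.

No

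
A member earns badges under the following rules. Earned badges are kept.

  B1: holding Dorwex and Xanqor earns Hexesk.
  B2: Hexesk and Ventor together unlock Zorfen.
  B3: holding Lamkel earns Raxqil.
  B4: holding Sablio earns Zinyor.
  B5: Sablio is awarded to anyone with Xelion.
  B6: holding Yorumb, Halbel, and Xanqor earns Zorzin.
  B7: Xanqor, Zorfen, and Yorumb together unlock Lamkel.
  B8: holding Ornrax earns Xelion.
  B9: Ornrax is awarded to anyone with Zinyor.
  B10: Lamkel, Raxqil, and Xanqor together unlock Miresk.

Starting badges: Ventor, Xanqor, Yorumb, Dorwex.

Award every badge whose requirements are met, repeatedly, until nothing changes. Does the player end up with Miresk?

With Dorwex and Xanqor, Hexesk is earned (B1).
With Hexesk and Ventor, Zorfen is earned (B2).
With Xanqor, Zorfen, and Yorumb, Lamkel is earned (B7).
With Lamkel, Raxqil is earned (B3).
With Lamkel, Raxqil, and Xanqor, Miresk is earned (B10).

Yes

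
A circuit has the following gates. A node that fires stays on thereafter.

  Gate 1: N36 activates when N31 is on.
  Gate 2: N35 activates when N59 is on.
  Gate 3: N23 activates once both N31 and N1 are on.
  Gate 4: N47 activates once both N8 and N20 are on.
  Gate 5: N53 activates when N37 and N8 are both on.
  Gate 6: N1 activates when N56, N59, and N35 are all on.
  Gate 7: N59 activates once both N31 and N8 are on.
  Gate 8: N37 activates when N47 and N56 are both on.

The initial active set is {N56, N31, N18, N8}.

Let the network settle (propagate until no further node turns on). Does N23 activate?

Gate 7: N31 and N8 on → N59 on.
N59 is on, so N35 activates (Gate 2).
Gate 6: N56, N59, and N35 on → N1 on.
N31 and N1 are on, so N23 activates (Gate 3).

Yes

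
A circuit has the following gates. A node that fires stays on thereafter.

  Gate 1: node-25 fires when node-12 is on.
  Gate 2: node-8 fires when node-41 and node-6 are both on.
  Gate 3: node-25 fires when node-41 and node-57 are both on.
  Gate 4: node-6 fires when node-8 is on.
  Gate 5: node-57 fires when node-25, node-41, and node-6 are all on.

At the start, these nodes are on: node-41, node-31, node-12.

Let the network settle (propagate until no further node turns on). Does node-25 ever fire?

Yes

Gate 1: node-12 on → node-25 on.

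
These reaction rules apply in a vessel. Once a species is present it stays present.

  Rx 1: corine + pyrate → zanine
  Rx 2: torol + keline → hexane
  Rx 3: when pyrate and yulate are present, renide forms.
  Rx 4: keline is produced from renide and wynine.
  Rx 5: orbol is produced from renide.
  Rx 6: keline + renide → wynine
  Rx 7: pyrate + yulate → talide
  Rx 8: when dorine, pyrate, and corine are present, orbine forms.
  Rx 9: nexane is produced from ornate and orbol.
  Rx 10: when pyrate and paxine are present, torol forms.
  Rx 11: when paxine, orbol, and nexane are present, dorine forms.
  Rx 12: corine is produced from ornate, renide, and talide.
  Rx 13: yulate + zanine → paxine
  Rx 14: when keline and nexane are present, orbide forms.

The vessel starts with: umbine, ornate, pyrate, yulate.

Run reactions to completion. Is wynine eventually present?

No

wynine would need keline and renide (Rx 6), but keline never forms.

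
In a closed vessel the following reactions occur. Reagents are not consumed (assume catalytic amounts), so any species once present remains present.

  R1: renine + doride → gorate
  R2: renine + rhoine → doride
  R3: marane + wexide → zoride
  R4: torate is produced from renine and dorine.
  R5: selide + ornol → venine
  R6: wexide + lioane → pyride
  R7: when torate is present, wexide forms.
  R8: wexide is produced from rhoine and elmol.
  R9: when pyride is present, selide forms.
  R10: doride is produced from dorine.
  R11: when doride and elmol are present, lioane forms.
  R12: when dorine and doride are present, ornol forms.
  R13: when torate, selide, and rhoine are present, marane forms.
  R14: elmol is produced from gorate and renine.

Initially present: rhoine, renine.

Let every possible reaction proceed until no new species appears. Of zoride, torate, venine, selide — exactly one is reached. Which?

selide

renine and rhoine present → doride forms (R2).
renine and doride present → gorate forms (R1).
gorate and renine present → elmol forms (R14).
doride and elmol present → lioane forms (R11).
rhoine and elmol present → wexide forms (R8).
wexide and lioane present → pyride forms (R6).
pyride present → selide forms (R9).
venine would need selide and ornol (R5), but ornol never forms. torate would need renine and dorine (R4), but dorine never forms. zoride would need marane and wexide (R3), but marane never forms.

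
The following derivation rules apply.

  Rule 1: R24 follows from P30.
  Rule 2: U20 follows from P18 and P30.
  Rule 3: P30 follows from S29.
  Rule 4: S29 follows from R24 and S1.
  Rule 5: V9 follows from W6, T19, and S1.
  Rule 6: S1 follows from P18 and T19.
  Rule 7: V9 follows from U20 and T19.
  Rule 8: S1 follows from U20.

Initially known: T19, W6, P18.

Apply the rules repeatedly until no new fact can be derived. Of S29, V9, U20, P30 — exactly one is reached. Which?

From P18 and T19, Rule 6 gives S1.
W6, T19, and S1 hold, so V9 follows (Rule 5).
P30 would need S29 (Rule 3), but S29 is never established. S29 would need R24 and S1 (Rule 4), but R24 is never established. U20 would need P18 and P30 (Rule 2), but P30 is never established.

V9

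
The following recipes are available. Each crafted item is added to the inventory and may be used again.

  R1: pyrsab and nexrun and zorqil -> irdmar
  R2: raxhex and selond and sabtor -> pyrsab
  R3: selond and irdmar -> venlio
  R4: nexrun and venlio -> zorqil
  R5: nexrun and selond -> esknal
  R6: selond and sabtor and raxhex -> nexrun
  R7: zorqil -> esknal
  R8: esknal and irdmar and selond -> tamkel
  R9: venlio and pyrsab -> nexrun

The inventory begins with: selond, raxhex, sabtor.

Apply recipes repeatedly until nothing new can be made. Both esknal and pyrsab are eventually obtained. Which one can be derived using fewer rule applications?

pyrsab: raxhex and selond and sabtor -> pyrsab (R2). [1 rule application]
esknal: selond and sabtor and raxhex -> nexrun (R6). nexrun and selond -> esknal (R5). [2 rule applications]
pyrsab needs fewer.

pyrsab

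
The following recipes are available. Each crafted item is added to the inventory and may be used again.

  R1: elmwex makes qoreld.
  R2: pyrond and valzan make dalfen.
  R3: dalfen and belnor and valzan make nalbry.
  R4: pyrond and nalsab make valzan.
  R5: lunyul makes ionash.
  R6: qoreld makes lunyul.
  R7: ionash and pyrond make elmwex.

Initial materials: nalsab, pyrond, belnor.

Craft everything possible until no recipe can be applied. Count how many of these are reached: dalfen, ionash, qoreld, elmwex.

1

Using R4, pyrond and nalsab make valzan.
Using R2, pyrond and valzan make dalfen.
dalfen: reached.
ionash would need lunyul (R5), but lunyul is never obtained.
qoreld would need elmwex (R1), but elmwex is never obtained.
elmwex would need ionash and pyrond (R7), but ionash is never obtained.
Reached: dalfen — 1 of the 4.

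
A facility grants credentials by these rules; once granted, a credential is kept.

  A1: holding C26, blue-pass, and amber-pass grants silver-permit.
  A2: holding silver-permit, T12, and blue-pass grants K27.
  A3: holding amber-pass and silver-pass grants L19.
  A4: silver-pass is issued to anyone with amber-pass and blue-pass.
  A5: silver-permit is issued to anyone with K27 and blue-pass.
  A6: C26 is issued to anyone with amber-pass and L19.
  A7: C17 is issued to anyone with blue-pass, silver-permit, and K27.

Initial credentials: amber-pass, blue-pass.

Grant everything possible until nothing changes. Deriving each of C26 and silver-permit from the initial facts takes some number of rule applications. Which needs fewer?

C26: Holding amber-pass and blue-pass grants silver-pass (A4). Holding amber-pass and silver-pass grants L19 (A3). Holding amber-pass and L19 grants C26 (A6). [3 rule applications]
silver-permit: Holding amber-pass and blue-pass grants silver-pass (A4). Holding amber-pass and silver-pass grants L19 (A3). Holding amber-pass and L19 grants C26 (A6). Holding C26, blue-pass, and amber-pass grants silver-permit (A1). [4 rule applications]
C26 needs fewer.

C26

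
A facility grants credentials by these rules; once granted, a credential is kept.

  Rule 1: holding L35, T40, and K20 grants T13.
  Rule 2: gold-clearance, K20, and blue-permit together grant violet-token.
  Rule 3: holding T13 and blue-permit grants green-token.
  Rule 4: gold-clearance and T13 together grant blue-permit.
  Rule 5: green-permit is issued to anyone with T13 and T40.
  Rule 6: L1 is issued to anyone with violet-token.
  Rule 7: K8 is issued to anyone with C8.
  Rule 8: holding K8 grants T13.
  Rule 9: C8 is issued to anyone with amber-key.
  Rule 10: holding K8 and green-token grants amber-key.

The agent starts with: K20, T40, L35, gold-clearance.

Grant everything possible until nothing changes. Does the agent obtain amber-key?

No

amber-key would need K8 and green-token (Rule 10), but K8 is never granted.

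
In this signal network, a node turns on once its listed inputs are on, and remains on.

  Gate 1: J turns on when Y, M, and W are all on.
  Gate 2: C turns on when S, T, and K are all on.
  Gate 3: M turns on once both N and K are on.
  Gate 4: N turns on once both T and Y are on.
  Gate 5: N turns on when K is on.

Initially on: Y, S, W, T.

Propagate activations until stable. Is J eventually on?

J would need Y, M, and W (Gate 1), but M never turns on.

No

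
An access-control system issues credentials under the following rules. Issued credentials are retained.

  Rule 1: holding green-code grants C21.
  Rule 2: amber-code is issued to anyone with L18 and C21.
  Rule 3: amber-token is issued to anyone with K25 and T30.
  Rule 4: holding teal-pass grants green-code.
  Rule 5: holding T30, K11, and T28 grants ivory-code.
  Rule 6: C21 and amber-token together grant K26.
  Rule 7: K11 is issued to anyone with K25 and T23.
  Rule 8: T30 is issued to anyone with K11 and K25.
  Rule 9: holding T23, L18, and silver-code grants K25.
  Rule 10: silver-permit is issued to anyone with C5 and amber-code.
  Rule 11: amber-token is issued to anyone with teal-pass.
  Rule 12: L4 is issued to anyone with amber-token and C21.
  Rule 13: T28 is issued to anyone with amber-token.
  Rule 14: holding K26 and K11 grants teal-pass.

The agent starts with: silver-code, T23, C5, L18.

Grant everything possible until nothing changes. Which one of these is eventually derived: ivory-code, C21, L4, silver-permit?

ivory-code

Holding T23, L18, and silver-code grants K25 (Rule 9).
Holding K25 and T23 grants K11 (Rule 7).
Holding K11 and K25 grants T30 (Rule 8).
Holding K25 and T30 grants amber-token (Rule 3).
Holding amber-token grants T28 (Rule 13).
Holding T30, K11, and T28 grants ivory-code (Rule 5).
L4 would need amber-token and C21 (Rule 12), but C21 is never granted. C21 would need green-code (Rule 1), but green-code is never granted. silver-permit would need C5 and amber-code (Rule 10), but amber-code is never granted.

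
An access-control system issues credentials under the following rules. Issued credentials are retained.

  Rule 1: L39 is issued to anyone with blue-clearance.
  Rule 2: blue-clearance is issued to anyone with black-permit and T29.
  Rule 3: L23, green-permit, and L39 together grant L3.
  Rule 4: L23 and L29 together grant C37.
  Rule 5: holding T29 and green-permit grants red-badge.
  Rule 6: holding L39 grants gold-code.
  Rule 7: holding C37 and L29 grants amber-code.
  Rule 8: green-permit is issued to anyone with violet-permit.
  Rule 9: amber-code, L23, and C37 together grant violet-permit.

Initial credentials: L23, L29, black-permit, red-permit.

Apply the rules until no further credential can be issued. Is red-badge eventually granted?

No

red-badge would need T29 and green-permit (Rule 5), but T29 is never granted.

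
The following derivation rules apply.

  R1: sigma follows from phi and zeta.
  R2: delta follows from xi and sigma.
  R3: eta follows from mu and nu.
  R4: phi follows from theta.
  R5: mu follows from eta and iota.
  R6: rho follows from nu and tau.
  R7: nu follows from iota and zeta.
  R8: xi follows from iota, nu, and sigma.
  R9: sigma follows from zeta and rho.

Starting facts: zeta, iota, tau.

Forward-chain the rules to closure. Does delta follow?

Yes

From iota and zeta, R7 gives nu.
nu and tau hold, so rho follows (R6).
zeta and rho hold, so sigma follows (R9).
From iota, nu, and sigma, R8 gives xi.
xi and sigma hold, so delta follows (R2).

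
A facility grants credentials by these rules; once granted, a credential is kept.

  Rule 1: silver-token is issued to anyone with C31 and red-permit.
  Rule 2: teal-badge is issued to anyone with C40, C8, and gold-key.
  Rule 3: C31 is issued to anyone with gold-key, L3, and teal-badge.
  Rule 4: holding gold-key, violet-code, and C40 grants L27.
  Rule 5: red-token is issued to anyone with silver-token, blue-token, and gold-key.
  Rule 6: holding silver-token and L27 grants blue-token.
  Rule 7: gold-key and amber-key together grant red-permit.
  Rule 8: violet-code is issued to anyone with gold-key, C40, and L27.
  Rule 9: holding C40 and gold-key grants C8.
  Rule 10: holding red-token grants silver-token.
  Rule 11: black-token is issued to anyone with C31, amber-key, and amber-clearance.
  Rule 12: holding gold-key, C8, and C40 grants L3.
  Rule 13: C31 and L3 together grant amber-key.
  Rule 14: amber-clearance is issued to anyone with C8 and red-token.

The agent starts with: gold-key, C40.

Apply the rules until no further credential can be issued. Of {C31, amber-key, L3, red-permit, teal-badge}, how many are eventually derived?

Holding C40 and gold-key grants C8 (Rule 9).
Holding C40, C8, and gold-key grants teal-badge (Rule 2).
Holding gold-key, C8, and C40 grants L3 (Rule 12).
Holding gold-key, L3, and teal-badge grants C31 (Rule 3).
Holding C31 and L3 grants amber-key (Rule 13).
Holding gold-key and amber-key grants red-permit (Rule 7).
C31: reached.
amber-key: reached.
L3: reached.
red-permit: reached.
teal-badge: reached.
All 5 are reached.

5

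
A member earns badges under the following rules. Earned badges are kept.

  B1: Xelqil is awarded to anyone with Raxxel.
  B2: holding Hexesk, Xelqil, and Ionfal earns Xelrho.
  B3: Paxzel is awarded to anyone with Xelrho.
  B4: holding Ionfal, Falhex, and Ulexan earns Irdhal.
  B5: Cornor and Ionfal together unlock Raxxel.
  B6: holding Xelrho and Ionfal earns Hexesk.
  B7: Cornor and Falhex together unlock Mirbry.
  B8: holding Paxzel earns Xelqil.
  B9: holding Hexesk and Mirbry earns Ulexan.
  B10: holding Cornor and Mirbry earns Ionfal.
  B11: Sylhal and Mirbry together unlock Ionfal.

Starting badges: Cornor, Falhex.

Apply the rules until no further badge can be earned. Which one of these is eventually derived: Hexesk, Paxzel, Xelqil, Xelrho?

With Cornor and Falhex, Mirbry is earned (B7).
With Cornor and Mirbry, Ionfal is earned (B10).
With Cornor and Ionfal, Raxxel is earned (B5).
With Raxxel, Xelqil is earned (B1).
Xelrho would need Hexesk, Xelqil, and Ionfal (B2), but Hexesk is never earned. Hexesk would need Xelrho and Ionfal (B6), but Xelrho is never earned. Paxzel would need Xelrho (B3), but Xelrho is never earned.

Xelqil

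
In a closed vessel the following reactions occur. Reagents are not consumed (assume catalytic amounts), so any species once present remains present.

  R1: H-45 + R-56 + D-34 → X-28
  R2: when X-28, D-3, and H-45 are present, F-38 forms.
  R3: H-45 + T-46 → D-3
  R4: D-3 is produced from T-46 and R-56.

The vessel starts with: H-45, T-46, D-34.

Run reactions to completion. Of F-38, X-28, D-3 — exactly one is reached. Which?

H-45 and T-46 present → D-3 forms (R3).
F-38 would need X-28, D-3, and H-45 (R2), but X-28 never forms. X-28 would need H-45, R-56, and D-34 (R1), but R-56 never forms.

D-3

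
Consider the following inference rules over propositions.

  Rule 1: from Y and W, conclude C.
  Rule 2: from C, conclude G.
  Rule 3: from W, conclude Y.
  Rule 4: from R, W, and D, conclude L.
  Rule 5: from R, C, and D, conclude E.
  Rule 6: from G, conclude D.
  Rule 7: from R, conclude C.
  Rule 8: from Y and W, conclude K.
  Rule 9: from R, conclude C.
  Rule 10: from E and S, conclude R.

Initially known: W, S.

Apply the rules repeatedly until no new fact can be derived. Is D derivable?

W holds, so Y follows (Rule 3).
From Y and W, Rule 1 gives C.
C holds, so G follows (Rule 2).
G holds, so D follows (Rule 6).

Yes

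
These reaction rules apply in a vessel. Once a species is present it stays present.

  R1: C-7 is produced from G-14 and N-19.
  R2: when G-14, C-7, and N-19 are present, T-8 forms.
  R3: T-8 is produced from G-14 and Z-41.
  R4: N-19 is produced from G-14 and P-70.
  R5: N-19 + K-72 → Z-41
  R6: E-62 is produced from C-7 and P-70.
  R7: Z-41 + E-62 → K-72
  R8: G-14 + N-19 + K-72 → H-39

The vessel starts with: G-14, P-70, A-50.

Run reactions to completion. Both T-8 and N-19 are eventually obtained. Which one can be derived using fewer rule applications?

N-19: G-14 and P-70 present → N-19 forms (R4). [1 rule application]
T-8: G-14 and P-70 present → N-19 forms (R4). G-14 and N-19 present → C-7 forms (R1). G-14, C-7, and N-19 present → T-8 forms (R2). [3 rule applications]
N-19 needs fewer.

N-19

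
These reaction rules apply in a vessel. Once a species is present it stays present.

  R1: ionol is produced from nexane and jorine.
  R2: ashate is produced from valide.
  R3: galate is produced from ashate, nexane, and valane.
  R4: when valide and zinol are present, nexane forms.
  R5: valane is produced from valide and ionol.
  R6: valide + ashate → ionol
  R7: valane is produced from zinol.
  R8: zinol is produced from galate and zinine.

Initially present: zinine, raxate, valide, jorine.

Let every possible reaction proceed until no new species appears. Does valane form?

valide present → ashate forms (R2).
valide and ashate present → ionol forms (R6).
valide and ionol present → valane forms (R5).

Yes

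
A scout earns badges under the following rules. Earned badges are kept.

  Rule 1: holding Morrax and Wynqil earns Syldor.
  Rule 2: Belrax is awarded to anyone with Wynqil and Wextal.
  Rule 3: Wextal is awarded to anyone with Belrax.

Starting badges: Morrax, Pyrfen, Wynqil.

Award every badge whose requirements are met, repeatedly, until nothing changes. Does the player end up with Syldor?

Yes

With Morrax and Wynqil, Syldor is earned (Rule 1).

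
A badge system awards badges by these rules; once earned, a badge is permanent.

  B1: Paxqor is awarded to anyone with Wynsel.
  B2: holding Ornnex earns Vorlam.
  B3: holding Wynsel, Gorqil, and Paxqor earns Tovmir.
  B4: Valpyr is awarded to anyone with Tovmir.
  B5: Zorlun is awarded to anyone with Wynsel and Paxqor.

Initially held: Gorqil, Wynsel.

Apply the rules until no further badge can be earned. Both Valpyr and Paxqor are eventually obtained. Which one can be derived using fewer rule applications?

Paxqor: With Wynsel, Paxqor is earned (B1). [1 rule application]
Valpyr: With Wynsel, Paxqor is earned (B1). With Wynsel, Gorqil, and Paxqor, Tovmir is earned (B3). With Tovmir, Valpyr is earned (B4). [3 rule applications]
Paxqor needs fewer.

Paxqor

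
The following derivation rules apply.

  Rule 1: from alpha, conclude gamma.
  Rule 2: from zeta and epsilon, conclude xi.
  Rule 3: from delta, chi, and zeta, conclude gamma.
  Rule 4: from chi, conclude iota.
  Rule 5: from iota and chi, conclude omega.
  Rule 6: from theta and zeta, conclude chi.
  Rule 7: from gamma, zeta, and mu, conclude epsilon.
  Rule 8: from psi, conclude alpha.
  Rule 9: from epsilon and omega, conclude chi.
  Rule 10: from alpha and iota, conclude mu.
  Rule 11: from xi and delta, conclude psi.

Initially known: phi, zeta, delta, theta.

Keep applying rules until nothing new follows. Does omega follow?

Yes

From theta and zeta, Rule 6 gives chi.
chi holds, so iota follows (Rule 4).
iota and chi hold, so omega follows (Rule 5).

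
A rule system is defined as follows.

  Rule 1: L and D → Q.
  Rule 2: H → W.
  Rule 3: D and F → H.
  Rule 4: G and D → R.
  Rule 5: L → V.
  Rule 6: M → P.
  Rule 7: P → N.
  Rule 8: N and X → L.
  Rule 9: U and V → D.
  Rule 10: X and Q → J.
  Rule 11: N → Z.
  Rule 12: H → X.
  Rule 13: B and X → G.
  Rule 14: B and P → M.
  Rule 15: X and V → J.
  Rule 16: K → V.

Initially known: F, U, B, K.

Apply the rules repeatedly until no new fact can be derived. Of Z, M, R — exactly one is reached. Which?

R

K holds, so V follows (Rule 16).
From U and V, Rule 9 gives D.
From D and F, Rule 3 gives H.
H holds, so X follows (Rule 12).
B and X hold, so G follows (Rule 13).
G and D hold, so R follows (Rule 4).
M would need B and P (Rule 14), but P is never established. Z would need N (Rule 11), but N is never established.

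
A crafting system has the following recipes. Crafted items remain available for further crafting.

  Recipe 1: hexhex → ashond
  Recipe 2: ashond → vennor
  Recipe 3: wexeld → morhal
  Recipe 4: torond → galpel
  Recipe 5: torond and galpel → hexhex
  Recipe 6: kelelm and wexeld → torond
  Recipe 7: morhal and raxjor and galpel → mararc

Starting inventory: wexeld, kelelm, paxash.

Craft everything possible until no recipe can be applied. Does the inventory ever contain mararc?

No

mararc would need morhal, raxjor, and galpel (Recipe 7), but raxjor is never obtained.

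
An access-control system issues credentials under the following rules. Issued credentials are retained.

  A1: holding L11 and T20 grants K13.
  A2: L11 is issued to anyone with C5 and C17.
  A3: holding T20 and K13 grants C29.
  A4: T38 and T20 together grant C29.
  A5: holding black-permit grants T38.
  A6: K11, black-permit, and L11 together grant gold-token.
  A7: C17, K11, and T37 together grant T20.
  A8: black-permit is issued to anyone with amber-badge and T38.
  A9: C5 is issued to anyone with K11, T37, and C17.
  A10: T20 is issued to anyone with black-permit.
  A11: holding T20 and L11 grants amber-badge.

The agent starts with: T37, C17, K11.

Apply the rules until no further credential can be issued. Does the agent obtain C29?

Yes

Holding K11, T37, and C17 grants C5 (A9).
Holding C17, K11, and T37 grants T20 (A7).
Holding C5 and C17 grants L11 (A2).
Holding L11 and T20 grants K13 (A1).
Holding T20 and K13 grants C29 (A3).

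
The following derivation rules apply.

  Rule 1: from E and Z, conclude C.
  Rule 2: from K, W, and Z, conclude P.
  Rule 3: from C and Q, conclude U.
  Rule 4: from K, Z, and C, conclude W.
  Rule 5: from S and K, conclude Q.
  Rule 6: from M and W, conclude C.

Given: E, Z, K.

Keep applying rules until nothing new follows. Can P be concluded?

From E and Z, Rule 1 gives C.
K, Z, and C hold, so W follows (Rule 4).
K, W, and Z hold, so P follows (Rule 2).

Yes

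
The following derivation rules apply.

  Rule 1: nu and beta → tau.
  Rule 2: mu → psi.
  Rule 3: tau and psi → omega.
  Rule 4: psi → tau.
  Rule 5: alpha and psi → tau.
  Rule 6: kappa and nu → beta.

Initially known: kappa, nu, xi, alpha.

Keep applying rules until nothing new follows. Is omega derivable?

No

omega would need tau and psi (Rule 3), but psi is never established.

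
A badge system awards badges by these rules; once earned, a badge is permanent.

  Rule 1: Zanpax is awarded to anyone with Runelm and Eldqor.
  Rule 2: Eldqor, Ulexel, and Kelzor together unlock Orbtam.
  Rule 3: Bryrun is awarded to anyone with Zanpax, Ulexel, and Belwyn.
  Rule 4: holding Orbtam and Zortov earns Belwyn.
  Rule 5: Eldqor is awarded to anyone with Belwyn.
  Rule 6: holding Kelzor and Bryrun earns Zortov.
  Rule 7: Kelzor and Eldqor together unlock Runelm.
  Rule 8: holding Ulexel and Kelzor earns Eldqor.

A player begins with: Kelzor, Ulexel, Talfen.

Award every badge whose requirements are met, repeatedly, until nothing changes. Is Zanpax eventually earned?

Yes

With Ulexel and Kelzor, Eldqor is earned (Rule 8).
With Kelzor and Eldqor, Runelm is earned (Rule 7).
With Runelm and Eldqor, Zanpax is earned (Rule 1).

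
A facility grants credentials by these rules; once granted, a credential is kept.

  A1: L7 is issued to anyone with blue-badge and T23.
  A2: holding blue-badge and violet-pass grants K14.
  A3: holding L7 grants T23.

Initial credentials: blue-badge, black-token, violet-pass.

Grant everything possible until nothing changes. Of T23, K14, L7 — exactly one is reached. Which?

Holding blue-badge and violet-pass grants K14 (A2).
L7 would need blue-badge and T23 (A1), but T23 is never granted. T23 would need L7 (A3), but L7 is never granted.

K14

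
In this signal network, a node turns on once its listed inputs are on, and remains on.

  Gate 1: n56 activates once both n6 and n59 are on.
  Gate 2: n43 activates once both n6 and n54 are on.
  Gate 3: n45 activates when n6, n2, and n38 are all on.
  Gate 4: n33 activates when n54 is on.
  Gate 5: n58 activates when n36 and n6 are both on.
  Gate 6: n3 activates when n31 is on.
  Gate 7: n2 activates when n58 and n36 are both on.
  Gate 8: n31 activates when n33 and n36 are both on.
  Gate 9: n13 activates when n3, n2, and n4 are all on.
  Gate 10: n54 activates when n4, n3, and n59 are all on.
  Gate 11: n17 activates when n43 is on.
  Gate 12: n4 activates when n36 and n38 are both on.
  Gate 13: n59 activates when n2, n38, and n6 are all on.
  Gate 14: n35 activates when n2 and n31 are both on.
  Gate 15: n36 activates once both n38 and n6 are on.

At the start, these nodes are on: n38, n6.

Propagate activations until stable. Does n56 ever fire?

Yes

n38 and n6 are on, so n36 activates (Gate 15).
n36 and n6 are on, so n58 activates (Gate 5).
n58 and n36 are on, so n2 activates (Gate 7).
n2, n38, and n6 are on, so n59 activates (Gate 13).
Gate 1: n6 and n59 on → n56 on.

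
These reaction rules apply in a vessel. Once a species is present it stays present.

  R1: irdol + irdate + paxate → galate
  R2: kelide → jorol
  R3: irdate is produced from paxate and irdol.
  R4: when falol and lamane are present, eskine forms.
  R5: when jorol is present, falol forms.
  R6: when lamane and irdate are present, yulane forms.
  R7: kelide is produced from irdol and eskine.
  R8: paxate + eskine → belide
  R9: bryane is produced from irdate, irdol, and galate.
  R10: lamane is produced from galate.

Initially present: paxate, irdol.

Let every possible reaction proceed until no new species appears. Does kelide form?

kelide would need irdol and eskine (R7), but eskine never forms.

No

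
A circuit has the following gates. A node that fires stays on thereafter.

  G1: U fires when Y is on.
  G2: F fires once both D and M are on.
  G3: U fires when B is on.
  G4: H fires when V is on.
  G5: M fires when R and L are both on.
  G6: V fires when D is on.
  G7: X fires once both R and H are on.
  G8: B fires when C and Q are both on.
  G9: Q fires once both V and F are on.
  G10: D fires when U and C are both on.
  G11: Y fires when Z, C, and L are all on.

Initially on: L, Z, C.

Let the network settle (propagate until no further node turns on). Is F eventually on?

F would need D and M (G2), but M never turns on.

No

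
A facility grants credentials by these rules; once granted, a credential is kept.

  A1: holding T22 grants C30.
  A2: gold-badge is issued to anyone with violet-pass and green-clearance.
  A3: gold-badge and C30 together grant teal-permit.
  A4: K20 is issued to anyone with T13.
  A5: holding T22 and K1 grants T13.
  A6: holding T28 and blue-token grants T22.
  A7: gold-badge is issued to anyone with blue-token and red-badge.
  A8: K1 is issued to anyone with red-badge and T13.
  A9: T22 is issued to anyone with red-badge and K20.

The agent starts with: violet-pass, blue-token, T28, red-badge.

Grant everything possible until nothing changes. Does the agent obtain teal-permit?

Yes

Holding blue-token and red-badge grants gold-badge (A7).
Holding T28 and blue-token grants T22 (A6).
Holding T22 grants C30 (A1).
Holding gold-badge and C30 grants teal-permit (A3).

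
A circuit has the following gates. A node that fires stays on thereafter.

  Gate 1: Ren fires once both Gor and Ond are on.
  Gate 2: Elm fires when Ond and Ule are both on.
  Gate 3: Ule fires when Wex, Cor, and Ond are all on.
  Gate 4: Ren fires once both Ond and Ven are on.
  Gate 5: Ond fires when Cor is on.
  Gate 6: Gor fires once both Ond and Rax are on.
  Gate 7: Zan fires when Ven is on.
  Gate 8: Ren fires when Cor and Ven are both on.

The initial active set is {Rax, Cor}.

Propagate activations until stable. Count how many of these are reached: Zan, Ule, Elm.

Zan would need Ven (Gate 7), but Ven never turns on.
Ule would need Wex, Cor, and Ond (Gate 3), but Wex never turns on.
Elm would need Ond and Ule (Gate 2), but Ule never turns on.
None of the 3 are reached.

0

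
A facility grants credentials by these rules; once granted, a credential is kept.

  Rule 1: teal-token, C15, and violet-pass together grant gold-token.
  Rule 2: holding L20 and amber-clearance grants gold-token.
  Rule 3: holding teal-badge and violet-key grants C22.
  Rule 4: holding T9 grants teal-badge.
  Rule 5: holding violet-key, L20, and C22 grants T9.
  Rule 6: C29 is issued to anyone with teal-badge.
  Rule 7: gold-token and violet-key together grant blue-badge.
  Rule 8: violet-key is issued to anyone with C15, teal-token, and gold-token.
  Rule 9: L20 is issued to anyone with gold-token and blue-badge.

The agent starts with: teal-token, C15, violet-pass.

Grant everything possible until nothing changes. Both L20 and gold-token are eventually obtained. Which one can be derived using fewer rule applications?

gold-token: Holding teal-token, C15, and violet-pass grants gold-token (Rule 1). [1 rule application]
L20: Holding teal-token, C15, and violet-pass grants gold-token (Rule 1). Holding C15, teal-token, and gold-token grants violet-key (Rule 8). Holding gold-token and violet-key grants blue-badge (Rule 7). Holding gold-token and blue-badge grants L20 (Rule 9). [4 rule applications]
gold-token needs fewer.

gold-token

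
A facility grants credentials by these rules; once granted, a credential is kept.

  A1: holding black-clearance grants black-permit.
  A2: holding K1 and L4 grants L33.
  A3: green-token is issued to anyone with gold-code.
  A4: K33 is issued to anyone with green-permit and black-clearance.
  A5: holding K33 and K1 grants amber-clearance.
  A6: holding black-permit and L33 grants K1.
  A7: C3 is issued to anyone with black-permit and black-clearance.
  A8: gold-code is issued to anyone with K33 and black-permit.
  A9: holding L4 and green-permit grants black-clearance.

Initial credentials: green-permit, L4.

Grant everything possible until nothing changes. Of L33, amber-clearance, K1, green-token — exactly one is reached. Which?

green-token

Holding L4 and green-permit grants black-clearance (A9).
Holding green-permit and black-clearance grants K33 (A4).
Holding black-clearance grants black-permit (A1).
Holding K33 and black-permit grants gold-code (A8).
Holding gold-code grants green-token (A3).
L33 would need K1 and L4 (A2), but K1 is never granted. K1 would need black-permit and L33 (A6), but L33 is never granted. amber-clearance would need K33 and K1 (A5), but K1 is never granted.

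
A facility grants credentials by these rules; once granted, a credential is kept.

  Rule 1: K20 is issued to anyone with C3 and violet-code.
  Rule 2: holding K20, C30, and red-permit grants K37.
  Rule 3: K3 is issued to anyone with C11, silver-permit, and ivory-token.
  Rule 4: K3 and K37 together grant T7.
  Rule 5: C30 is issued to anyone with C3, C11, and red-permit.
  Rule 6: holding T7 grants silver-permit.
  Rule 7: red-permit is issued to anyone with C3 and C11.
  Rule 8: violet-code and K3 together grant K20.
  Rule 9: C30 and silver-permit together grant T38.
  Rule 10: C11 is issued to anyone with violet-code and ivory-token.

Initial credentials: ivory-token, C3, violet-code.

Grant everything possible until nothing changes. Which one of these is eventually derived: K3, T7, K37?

K37

Holding C3 and violet-code grants K20 (Rule 1).
Holding violet-code and ivory-token grants C11 (Rule 10).
Holding C3 and C11 grants red-permit (Rule 7).
Holding C3, C11, and red-permit grants C30 (Rule 5).
Holding K20, C30, and red-permit grants K37 (Rule 2).
K3 would need C11, silver-permit, and ivory-token (Rule 3), but silver-permit is never granted. T7 would need K3 and K37 (Rule 4), but K3 is never granted.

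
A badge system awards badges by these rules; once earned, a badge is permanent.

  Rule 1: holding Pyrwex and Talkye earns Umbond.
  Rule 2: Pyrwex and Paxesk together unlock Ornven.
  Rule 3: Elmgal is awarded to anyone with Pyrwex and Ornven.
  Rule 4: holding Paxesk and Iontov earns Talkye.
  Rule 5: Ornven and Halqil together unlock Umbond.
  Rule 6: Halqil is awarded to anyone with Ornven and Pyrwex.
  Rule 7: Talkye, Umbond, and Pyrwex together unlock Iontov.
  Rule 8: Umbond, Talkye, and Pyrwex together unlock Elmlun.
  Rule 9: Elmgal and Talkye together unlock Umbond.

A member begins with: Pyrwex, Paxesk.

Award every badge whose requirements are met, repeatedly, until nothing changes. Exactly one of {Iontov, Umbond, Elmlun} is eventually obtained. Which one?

Umbond

With Pyrwex and Paxesk, Ornven is earned (Rule 2).
With Ornven and Pyrwex, Halqil is earned (Rule 6).
With Ornven and Halqil, Umbond is earned (Rule 5).
Iontov would need Talkye, Umbond, and Pyrwex (Rule 7), but Talkye is never earned. Elmlun would need Umbond, Talkye, and Pyrwex (Rule 8), but Talkye is never earned.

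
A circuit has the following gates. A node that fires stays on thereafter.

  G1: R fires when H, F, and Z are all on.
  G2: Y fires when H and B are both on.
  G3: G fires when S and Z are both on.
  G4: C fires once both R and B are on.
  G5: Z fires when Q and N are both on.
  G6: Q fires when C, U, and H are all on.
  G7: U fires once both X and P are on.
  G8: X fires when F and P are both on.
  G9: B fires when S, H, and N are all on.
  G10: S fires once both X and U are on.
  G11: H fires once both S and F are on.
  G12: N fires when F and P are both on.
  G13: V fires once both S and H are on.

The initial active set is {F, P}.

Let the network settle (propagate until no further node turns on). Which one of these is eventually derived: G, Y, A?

F and P are on, so X fires (G8).
G12: F and P on → N on.
X and P are on, so U fires (G7).
X and U are on, so S fires (G10).
S and F are on, so H fires (G11).
G9: S, H, and N on → B on.
G2: H and B on → Y on.
No rule produces A, and it is not given. G would need S and Z (G3), but Z never turns on.

Y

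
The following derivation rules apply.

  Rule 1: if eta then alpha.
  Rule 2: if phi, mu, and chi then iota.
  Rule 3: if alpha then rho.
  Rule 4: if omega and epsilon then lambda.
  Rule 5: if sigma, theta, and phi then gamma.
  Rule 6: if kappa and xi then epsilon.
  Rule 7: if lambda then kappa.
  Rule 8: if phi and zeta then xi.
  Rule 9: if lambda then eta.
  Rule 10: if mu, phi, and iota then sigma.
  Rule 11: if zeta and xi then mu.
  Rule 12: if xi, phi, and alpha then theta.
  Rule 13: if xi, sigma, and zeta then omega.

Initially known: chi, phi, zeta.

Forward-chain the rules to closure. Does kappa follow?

No

kappa would need lambda (Rule 7), but lambda is never established.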